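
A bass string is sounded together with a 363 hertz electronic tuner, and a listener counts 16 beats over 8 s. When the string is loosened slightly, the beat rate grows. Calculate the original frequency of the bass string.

361 Hz

Beat frequency = 16/8 = 2 Hz.
|f − 363| = 2, so the bass string was at either 361 Hz or 365 Hz.
Reducing tension lowers a string's frequency; the adjustment lowers the bass string's frequency.
The beat rate rose, so the adjustment moved the bass string further from 363 Hz — it was already below the reference.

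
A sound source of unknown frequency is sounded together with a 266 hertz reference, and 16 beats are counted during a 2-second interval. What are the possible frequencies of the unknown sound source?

Beat frequency = 16/2 = 8 Hz.
|f − 266| = 8, so f = 266 ± 8.

258 Hz or 274 Hz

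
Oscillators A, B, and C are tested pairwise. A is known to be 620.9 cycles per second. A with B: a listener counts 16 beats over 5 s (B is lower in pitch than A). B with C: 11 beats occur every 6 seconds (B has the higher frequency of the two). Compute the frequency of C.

615.8667 Hz

A–B: Beat frequency = 16/5 = 3.2 Hz.
B is below A, so f_B = 620.9 − 3.2 = 617.7 Hz.
B–C: Beat frequency = 11/6 = 1.8333 Hz.
C is below B, so f_C = 617.7 − 1.8333 = 615.8667 Hz.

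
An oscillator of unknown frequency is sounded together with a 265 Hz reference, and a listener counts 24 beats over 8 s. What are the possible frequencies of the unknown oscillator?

Beat frequency = 24/8 = 3 Hz.
|f − 265| = 3, so f = 265 ± 3.

262 Hz or 268 Hz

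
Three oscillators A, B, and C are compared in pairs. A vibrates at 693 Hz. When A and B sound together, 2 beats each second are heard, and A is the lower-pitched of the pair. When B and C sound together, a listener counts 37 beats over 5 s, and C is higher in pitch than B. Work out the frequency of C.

B is above A, so f_B = 693 + 2 = 695 Hz.
B–C: Beat frequency = 37/5 = 7.4 Hz.
C is above B, so f_C = 695 + 7.4 = 702.4 Hz.

702.4 Hz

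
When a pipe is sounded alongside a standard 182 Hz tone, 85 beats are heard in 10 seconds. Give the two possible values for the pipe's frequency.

Beat frequency = 85/10 = 8.5 Hz.
|f − 182| = 8.5, so f = 182 ± 8.5.

173.5 Hz or 190.5 Hz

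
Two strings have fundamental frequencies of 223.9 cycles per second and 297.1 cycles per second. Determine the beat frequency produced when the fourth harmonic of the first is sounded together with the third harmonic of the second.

4.3 Hz

Fourth harmonic of the first: 4·223.9 = 895.6 Hz.
Third harmonic of the second: 3·297.1 = 891.3 Hz.
f_beat = |895.6 − 891.3| = 4.3 Hz.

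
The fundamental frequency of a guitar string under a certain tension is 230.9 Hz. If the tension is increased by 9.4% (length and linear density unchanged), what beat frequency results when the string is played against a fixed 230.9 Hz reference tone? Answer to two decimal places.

For a string, f ∝ √T, so the new frequency is 230.9·√1.094 = 241.5086 Hz.
f_beat = |241.5086 − 230.9| = 10.61 Hz.

10.61 Hz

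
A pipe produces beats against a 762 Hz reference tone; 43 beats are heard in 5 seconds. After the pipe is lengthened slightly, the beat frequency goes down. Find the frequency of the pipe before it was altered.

770.6 Hz

Beat frequency = 43/5 = 8.6 Hz.
|f − 762| = 8.6, so the pipe was at either 753.4 Hz or 770.6 Hz.
A longer pipe has a lower fundamental; the adjustment lowers the pipe's frequency.
The beat rate fell, so the adjustment moved the pipe toward 762 Hz — it must have started above the reference.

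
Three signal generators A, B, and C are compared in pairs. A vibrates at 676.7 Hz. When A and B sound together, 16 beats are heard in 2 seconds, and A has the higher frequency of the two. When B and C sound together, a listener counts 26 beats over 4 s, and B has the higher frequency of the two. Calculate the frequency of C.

662.2 Hz

A–B: Beat frequency = 16/2 = 8 Hz.
B is below A, so f_B = 676.7 − 8 = 668.7 Hz.
B–C: Beat frequency = 26/4 = 6.5 Hz.
C is below B, so f_C = 668.7 − 6.5 = 662.2 Hz.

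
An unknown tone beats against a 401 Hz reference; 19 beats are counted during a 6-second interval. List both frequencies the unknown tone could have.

397.8333 Hz or 404.1667 Hz

Beat frequency = 19/6 = 3.1667 Hz.
|f − 401| = 3.1667, so f = 401 ± 3.1667.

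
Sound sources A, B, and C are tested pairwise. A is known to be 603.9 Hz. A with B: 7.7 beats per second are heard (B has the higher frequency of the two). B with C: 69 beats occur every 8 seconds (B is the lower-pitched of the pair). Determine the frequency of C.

620.225 Hz

B is above A, so f_B = 603.9 + 7.7 = 611.6 Hz.
B–C: Beat frequency = 69/8 = 8.625 Hz.
C is above B, so f_C = 611.6 + 8.625 = 620.225 Hz.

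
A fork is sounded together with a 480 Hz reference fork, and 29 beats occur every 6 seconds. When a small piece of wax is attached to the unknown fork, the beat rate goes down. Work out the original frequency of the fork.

Beat frequency = 29/6 = 4.8333 Hz.
|f − 480| = 4.8333, so the fork was at either 475.1667 Hz or 484.8333 Hz.
Loading a fork with wax lowers its frequency; the adjustment lowers the fork's frequency.
The beat rate fell, so the adjustment moved the fork toward 480 Hz — it must have started above the reference.

484.8333 Hz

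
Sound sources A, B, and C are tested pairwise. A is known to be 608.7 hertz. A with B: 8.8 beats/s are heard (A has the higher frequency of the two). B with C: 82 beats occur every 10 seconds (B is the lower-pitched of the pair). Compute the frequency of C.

608.1 Hz

B is below A, so f_B = 608.7 − 8.8 = 599.9 Hz.
B–C: Beat frequency = 82/10 = 8.2 Hz.
C is above B, so f_C = 599.9 + 8.2 = 608.1 Hz.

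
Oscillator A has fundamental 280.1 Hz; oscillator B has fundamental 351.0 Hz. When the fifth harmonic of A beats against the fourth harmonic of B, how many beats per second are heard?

Fifth harmonic of the first: 5·280.1 = 1400.5 Hz.
Fourth harmonic of the second: 4·351.0 = 1404.0 Hz.
f_beat = |1400.5 − 1404.0| = 3.5 Hz.

3.5 Hz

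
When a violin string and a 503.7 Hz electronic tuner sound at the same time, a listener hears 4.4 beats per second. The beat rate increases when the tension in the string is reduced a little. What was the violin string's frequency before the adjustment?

499.3 Hz

|f − 503.7| = 4.4, so the violin string was at either 499.3 Hz or 508.1 Hz.
Lower tension means lower frequency; the adjustment lowers the violin string's frequency.
The beat rate rose, so the adjustment moved the violin string further from 503.7 Hz — it was already below the reference.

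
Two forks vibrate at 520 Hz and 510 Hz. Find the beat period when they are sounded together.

0.100 s

f_beat = |520 − 510| = 10 Hz.
Beat period T = 1 / f_beat = 1 / 10 s.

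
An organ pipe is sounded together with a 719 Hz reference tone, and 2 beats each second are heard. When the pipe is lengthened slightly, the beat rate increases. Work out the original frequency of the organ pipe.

|f − 719| = 2, so the organ pipe was at either 717 Hz or 721 Hz.
A longer pipe has a lower fundamental; the adjustment lowers the organ pipe's frequency.
The beat rate rose, so the adjustment moved the organ pipe further from 719 Hz — it was already below the reference.

717 Hz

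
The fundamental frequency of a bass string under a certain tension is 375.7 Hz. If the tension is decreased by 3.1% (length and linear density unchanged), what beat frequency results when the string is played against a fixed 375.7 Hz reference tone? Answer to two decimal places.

For a string, f ∝ √T, so the new frequency is 375.7·√0.969 = 369.8308 Hz.
f_beat = |369.8308 − 375.7| = 5.87 Hz.

5.87 Hz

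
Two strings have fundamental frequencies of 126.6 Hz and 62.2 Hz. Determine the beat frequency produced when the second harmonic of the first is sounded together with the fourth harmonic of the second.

Second harmonic of the first: 2·126.6 = 253.2 Hz.
Fourth harmonic of the second: 4·62.2 = 248.8 Hz.
f_beat = |253.2 − 248.8| = 4.4 Hz.

4.4 Hz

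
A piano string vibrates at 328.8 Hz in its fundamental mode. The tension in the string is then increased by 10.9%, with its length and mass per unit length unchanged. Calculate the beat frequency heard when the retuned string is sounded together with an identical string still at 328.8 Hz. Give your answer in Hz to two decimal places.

17.46 Hz

For a string, f ∝ √T, so the new frequency is 328.8·√1.109 = 346.2562 Hz.
f_beat = |346.2562 − 328.8| = 17.46 Hz.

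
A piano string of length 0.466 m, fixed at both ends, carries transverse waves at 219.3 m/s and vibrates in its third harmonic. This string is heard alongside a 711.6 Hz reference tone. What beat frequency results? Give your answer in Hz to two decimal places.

5.70 Hz

For a string fixed at both ends, f_n = n·v/(2L) = 3·219.3/(2·0.466) = 705.9013 Hz.
f_beat = |705.9013 − 711.6| = 5.70 Hz.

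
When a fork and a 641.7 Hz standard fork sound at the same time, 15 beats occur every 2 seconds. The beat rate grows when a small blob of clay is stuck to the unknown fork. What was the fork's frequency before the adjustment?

634.2 Hz

Beat frequency = 15/2 = 7.5 Hz.
|f − 641.7| = 7.5, so the fork was at either 634.2 Hz or 649.2 Hz.
Adding mass to a fork lowers its frequency; the adjustment lowers the fork's frequency.
The beat rate rose, so the adjustment moved the fork further from 641.7 Hz — it was already below the reference.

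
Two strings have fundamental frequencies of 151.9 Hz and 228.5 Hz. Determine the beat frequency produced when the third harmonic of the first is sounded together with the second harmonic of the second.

1.3 Hz

Third harmonic of the first: 3·151.9 = 455.7 Hz.
Second harmonic of the second: 2·228.5 = 457.0 Hz.
f_beat = |455.7 − 457.0| = 1.3 Hz.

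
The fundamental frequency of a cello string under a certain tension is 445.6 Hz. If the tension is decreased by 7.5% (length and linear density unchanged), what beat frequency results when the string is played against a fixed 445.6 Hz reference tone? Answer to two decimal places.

17.04 Hz

For a string, f ∝ √T, so the new frequency is 445.6·√0.925 = 428.5644 Hz.
f_beat = |428.5644 − 445.6| = 17.04 Hz.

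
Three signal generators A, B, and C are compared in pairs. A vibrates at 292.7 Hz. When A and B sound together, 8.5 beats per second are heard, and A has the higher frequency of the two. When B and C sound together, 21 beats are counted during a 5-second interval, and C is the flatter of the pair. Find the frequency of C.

B is below A, so f_B = 292.7 − 8.5 = 284.2 Hz.
B–C: Beat frequency = 21/5 = 4.2 Hz.
C is below B, so f_C = 284.2 − 4.2 = 280 Hz.

280 Hz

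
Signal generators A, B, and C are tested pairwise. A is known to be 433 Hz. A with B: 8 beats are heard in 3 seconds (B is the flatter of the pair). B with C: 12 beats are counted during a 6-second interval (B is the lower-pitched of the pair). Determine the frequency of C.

A–B: Beat frequency = 8/3 = 2.6667 Hz.
B is below A, so f_B = 433 − 2.6667 = 430.3333 Hz.
B–C: Beat frequency = 12/6 = 2 Hz.
C is above B, so f_C = 430.3333 + 2 = 432.3333 Hz.

432.3333 Hz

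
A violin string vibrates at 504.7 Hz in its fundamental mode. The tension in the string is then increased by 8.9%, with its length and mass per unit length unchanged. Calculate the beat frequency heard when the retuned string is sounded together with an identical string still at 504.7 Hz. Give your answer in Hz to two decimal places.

For a string, f ∝ √T, so the new frequency is 504.7·√1.089 = 526.6805 Hz.
f_beat = |526.6805 − 504.7| = 21.98 Hz.

21.98 Hz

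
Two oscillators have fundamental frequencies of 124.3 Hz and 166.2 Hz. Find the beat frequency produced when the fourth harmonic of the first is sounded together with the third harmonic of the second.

Fourth harmonic of the first: 4·124.3 = 497.2 Hz.
Third harmonic of the second: 3·166.2 = 498.6 Hz.
f_beat = |497.2 − 498.6| = 1.4 Hz.

1.4 Hz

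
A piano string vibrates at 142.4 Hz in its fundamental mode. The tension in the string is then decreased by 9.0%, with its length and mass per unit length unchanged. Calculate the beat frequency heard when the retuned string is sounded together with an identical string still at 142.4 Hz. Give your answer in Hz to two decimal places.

For a string, f ∝ √T, so the new frequency is 142.4·√0.910 = 135.8409 Hz.
f_beat = |135.8409 − 142.4| = 6.56 Hz.

6.56 Hz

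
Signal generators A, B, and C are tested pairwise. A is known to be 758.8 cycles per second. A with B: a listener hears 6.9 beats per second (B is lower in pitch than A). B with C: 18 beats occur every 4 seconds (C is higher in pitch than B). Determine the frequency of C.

B is below A, so f_B = 758.8 − 6.9 = 751.9 Hz.
B–C: Beat frequency = 18/4 = 4.5 Hz.
C is above B, so f_C = 751.9 + 4.5 = 756.4 Hz.

756.4 Hz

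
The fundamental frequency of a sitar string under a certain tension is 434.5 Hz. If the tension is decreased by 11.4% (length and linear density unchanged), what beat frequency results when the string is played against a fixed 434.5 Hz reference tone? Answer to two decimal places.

25.52 Hz

For a string, f ∝ √T, so the new frequency is 434.5·√0.886 = 408.9843 Hz.
f_beat = |408.9843 − 434.5| = 25.52 Hz.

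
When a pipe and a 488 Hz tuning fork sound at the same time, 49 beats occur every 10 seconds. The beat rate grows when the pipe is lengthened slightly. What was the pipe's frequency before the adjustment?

483.1 Hz

Beat frequency = 49/10 = 4.9 Hz.
|f − 488| = 4.9, so the pipe was at either 483.1 Hz or 492.9 Hz.
A longer pipe has a lower fundamental; the adjustment lowers the pipe's frequency.
The beat rate rose, so the adjustment moved the pipe further from 488 Hz — it was already below the reference.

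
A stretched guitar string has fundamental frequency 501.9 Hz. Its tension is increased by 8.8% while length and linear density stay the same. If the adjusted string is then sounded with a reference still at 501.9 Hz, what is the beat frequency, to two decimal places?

21.62 Hz

For a string, f ∝ √T, so the new frequency is 501.9·√1.088 = 523.5180 Hz.
f_beat = |523.5180 − 501.9| = 21.62 Hz.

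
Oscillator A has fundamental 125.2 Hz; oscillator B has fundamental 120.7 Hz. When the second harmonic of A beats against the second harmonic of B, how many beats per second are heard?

Second harmonic of the first: 2·125.2 = 250.4 Hz.
Second harmonic of the second: 2·120.7 = 241.4 Hz.
f_beat = |250.4 − 241.4| = 9.0 Hz.

9.0 Hz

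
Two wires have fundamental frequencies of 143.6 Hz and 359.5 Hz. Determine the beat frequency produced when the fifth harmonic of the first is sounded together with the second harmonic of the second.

Fifth harmonic of the first: 5·143.6 = 718.0 Hz.
Second harmonic of the second: 2·359.5 = 719.0 Hz.
f_beat = |718.0 − 719.0| = 1.0 Hz.

1.0 Hz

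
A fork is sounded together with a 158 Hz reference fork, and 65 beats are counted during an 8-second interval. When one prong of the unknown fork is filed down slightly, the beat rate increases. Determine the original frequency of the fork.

166.125 Hz

Beat frequency = 65/8 = 8.125 Hz.
|f − 158| = 8.125, so the fork was at either 149.875 Hz or 166.125 Hz.
Filing a prong removes mass and raises the fork's frequency; the adjustment raises the fork's frequency.
The beat rate rose, so the adjustment moved the fork further from 158 Hz — it was already above the reference.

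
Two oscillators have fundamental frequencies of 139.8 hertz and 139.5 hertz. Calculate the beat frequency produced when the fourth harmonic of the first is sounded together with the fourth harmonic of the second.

Fourth harmonic of the first: 4·139.8 = 559.2 Hz.
Fourth harmonic of the second: 4·139.5 = 558.0 Hz.
f_beat = |559.2 − 558.0| = 1.2 Hz.

1.2 Hz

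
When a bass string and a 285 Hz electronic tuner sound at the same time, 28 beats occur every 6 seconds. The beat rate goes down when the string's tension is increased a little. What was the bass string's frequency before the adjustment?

280.3333 Hz

Beat frequency = 28/6 = 4.6667 Hz.
|f − 285| = 4.6667, so the bass string was at either 280.3333 Hz or 289.6667 Hz.
Higher tension means higher frequency; the adjustment raises the bass string's frequency.
The beat rate fell, so the adjustment moved the bass string toward 285 Hz — it must have started below the reference.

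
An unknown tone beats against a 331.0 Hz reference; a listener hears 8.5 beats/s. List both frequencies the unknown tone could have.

322.5 Hz or 339.5 Hz

|f − 331.0| = 8.5, so f = 331.0 ± 8.5.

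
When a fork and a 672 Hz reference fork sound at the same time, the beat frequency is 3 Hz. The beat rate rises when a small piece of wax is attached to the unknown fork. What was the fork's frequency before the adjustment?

|f − 672| = 3, so the fork was at either 669 Hz or 675 Hz.
Loading a fork with wax lowers its frequency; the adjustment lowers the fork's frequency.
The beat rate rose, so the adjustment moved the fork further from 672 Hz — it was already below the reference.

669 Hz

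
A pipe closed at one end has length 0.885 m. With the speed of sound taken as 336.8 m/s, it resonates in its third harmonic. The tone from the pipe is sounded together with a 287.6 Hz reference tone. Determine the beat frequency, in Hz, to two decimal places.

Closed pipe (odd harmonics): f_n = n·v/(4L) = 3·336.8/(4·0.885) = 285.4237 Hz.
f_beat = |285.4237 − 287.6| = 2.18 Hz.

2.18 Hz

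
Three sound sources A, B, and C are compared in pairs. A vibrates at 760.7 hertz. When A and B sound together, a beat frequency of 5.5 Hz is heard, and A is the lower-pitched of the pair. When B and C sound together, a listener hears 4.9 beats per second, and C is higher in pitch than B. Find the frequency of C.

B is above A, so f_B = 760.7 + 5.5 = 766.2 Hz.
C is above B, so f_C = 766.2 + 4.9 = 771.1 Hz.

771.1 Hz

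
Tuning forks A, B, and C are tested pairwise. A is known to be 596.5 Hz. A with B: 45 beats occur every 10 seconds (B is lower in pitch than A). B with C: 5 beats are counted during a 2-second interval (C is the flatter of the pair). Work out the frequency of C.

A–B: Beat frequency = 45/10 = 4.5 Hz.
B is below A, so f_B = 596.5 − 4.5 = 592 Hz.
B–C: Beat frequency = 5/2 = 2.5 Hz.
C is below B, so f_C = 592 − 2.5 = 589.5 Hz.

589.5 Hz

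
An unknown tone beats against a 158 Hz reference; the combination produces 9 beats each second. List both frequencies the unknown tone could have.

|f − 158| = 9, so f = 158 ± 9.

149 Hz or 167 Hz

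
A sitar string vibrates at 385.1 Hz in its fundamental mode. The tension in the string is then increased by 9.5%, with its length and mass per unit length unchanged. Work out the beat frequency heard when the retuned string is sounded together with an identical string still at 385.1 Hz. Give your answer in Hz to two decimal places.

17.88 Hz

For a string, f ∝ √T, so the new frequency is 385.1·√1.095 = 402.9773 Hz.
f_beat = |402.9773 − 385.1| = 17.88 Hz.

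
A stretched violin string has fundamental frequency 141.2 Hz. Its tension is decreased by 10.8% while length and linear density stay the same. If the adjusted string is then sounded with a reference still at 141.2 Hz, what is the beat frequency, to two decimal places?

7.84 Hz

For a string, f ∝ √T, so the new frequency is 141.2·√0.892 = 133.3574 Hz.
f_beat = |133.3574 − 141.2| = 7.84 Hz.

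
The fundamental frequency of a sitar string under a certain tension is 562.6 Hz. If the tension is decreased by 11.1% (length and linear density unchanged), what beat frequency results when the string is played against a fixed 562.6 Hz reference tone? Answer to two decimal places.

For a string, f ∝ √T, so the new frequency is 562.6·√0.889 = 530.4575 Hz.
f_beat = |530.4575 − 562.6| = 32.14 Hz.

32.14 Hz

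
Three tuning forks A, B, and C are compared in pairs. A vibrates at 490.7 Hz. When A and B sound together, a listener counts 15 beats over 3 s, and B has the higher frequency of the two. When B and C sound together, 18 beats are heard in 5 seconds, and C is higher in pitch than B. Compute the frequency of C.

A–B: Beat frequency = 15/3 = 5 Hz.
B is above A, so f_B = 490.7 + 5 = 495.7 Hz.
B–C: Beat frequency = 18/5 = 3.6 Hz.
C is above B, so f_C = 495.7 + 3.6 = 499.3 Hz.

499.3 Hz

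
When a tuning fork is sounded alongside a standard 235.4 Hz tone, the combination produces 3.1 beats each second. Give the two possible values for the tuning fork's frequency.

232.3 Hz or 238.5 Hz

|f − 235.4| = 3.1, so f = 235.4 ± 3.1.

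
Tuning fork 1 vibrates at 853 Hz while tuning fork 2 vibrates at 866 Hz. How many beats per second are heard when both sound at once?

13 Hz

The beat frequency equals the magnitude of the frequency difference.
|853 − 866| = 13 Hz.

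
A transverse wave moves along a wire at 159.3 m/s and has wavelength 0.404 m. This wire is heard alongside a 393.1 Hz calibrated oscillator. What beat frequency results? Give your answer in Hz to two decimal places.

Source frequency f = v/λ = 159.3/0.404 = 394.3069 Hz.
f_beat = |394.3069 − 393.1| = 1.21 Hz.

1.21 Hz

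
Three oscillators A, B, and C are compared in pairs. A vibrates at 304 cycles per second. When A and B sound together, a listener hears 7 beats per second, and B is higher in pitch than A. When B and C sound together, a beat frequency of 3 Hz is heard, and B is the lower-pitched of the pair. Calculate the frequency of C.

314 Hz

B is above A, so f_B = 304 + 7 = 311 Hz.
C is above B, so f_C = 311 + 3 = 314 Hz.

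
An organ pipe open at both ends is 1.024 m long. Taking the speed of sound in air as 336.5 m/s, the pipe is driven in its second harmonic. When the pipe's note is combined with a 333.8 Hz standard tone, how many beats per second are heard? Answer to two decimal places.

5.19 Hz

Open pipe: f_n = n·v/(2L) = 2·336.5/(2·1.024) = 328.6133 Hz.
f_beat = |328.6133 − 333.8| = 5.19 Hz.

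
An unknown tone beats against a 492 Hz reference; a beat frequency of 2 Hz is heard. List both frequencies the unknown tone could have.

|f − 492| = 2, so f = 492 ± 2.

490 Hz or 494 Hz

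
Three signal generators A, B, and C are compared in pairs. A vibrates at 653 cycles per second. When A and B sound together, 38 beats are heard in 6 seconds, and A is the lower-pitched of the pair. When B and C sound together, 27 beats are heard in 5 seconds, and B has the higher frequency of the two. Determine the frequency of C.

A–B: Beat frequency = 38/6 = 6.3333 Hz.
B is above A, so f_B = 653 + 6.3333 = 659.3333 Hz.
B–C: Beat frequency = 27/5 = 5.4 Hz.
C is below B, so f_C = 659.3333 − 5.4 = 653.9333 Hz.

653.9333 Hz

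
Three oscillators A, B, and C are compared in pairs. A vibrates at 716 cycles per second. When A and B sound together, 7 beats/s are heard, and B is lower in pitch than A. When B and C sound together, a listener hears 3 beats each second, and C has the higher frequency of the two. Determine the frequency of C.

712 Hz

B is below A, so f_B = 716 − 7 = 709 Hz.
C is above B, so f_C = 709 + 3 = 712 Hz.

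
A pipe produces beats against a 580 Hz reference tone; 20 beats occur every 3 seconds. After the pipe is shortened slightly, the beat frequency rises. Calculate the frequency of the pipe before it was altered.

Beat frequency = 20/3 = 6.6667 Hz.
|f − 580| = 6.6667, so the pipe was at either 573.3333 Hz or 586.6667 Hz.
A shorter pipe has a higher fundamental; the adjustment raises the pipe's frequency.
The beat rate rose, so the adjustment moved the pipe further from 580 Hz — it was already above the reference.

586.6667 Hz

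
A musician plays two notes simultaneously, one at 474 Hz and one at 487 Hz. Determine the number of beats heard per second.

The beat frequency equals the magnitude of the frequency difference.
|474 − 487| = 13 Hz.

13 Hz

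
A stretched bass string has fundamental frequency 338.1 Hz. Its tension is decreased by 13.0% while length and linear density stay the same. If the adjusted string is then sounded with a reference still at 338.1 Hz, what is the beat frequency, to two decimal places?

For a string, f ∝ √T, so the new frequency is 338.1·√0.870 = 315.3587 Hz.
f_beat = |315.3587 − 338.1| = 22.74 Hz.

22.74 Hz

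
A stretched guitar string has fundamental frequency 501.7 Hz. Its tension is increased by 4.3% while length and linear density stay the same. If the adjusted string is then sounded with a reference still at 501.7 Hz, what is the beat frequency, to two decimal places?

For a string, f ∝ √T, so the new frequency is 501.7·√1.043 = 512.3730 Hz.
f_beat = |512.3730 − 501.7| = 10.67 Hz.

10.67 Hz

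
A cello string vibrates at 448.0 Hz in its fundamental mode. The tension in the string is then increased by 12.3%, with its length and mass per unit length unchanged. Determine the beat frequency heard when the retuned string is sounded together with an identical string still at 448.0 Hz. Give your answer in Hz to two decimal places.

For a string, f ∝ √T, so the new frequency is 448.0·√1.123 = 474.7532 Hz.
f_beat = |474.7532 − 448.0| = 26.75 Hz.

26.75 Hz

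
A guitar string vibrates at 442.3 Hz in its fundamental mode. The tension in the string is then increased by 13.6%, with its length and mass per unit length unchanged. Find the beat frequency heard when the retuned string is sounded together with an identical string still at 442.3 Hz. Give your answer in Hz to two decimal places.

29.12 Hz

For a string, f ∝ √T, so the new frequency is 442.3·√1.136 = 471.4179 Hz.
f_beat = |471.4179 − 442.3| = 29.12 Hz.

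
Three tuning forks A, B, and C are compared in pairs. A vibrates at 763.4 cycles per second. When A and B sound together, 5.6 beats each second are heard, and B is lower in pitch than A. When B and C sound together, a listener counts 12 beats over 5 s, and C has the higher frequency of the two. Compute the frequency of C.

760.2 Hz

B is below A, so f_B = 763.4 − 5.6 = 757.8 Hz.
B–C: Beat frequency = 12/5 = 2.4 Hz.
C is above B, so f_C = 757.8 + 2.4 = 760.2 Hz.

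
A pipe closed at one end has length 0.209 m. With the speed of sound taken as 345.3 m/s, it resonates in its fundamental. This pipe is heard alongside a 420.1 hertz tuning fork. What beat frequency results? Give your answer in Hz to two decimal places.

Closed pipe (odd harmonics): f_n = n·v/(4L) = 1·345.3/(4·0.209) = 413.0383 Hz.
f_beat = |413.0383 − 420.1| = 7.06 Hz.

7.06 Hz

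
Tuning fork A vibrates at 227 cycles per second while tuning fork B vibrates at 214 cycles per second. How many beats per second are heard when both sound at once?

13 Hz

f_beat = |f₁ − f₂|.
|227 − 214| = 13 Hz.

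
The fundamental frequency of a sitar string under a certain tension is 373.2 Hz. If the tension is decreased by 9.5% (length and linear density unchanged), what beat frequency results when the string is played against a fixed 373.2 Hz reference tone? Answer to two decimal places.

For a string, f ∝ √T, so the new frequency is 373.2·√0.905 = 355.0307 Hz.
f_beat = |355.0307 − 373.2| = 18.17 Hz.

18.17 Hz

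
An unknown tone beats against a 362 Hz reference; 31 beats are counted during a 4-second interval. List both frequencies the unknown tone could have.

354.25 Hz or 369.75 Hz

Beat frequency = 31/4 = 7.75 Hz.
|f − 362| = 7.75, so f = 362 ± 7.75.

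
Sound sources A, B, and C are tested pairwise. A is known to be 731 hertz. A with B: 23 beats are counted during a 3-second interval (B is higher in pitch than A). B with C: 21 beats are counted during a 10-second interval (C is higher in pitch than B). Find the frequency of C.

A–B: Beat frequency = 23/3 = 7.6667 Hz.
B is above A, so f_B = 731 + 7.6667 = 738.6667 Hz.
B–C: Beat frequency = 21/10 = 2.1 Hz.
C is above B, so f_C = 738.6667 + 2.1 = 740.7667 Hz.

740.7667 Hz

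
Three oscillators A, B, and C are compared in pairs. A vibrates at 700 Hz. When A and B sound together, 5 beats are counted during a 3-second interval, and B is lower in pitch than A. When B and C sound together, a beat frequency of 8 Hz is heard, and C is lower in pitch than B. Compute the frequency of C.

690.3333 Hz

A–B: Beat frequency = 5/3 = 1.6667 Hz.
B is below A, so f_B = 700 − 1.6667 = 698.3333 Hz.
C is below B, so f_C = 698.3333 − 8 = 690.3333 Hz.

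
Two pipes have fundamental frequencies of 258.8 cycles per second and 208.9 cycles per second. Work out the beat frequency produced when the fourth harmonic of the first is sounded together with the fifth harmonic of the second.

9.3 Hz

Fourth harmonic of the first: 4·258.8 = 1035.2 Hz.
Fifth harmonic of the second: 5·208.9 = 1044.5 Hz.
f_beat = |1035.2 − 1044.5| = 9.3 Hz.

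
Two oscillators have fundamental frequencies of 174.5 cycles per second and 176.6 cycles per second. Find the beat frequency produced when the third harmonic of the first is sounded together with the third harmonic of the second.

6.3 Hz

Third harmonic of the first: 3·174.5 = 523.5 Hz.
Third harmonic of the second: 3·176.6 = 529.8 Hz.
f_beat = |523.5 − 529.8| = 6.3 Hz.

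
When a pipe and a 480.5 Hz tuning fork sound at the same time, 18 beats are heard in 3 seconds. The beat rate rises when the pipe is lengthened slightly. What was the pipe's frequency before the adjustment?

Beat frequency = 18/3 = 6 Hz.
|f − 480.5| = 6, so the pipe was at either 474.5 Hz or 486.5 Hz.
A longer pipe has a lower fundamental; the adjustment lowers the pipe's frequency.
The beat rate rose, so the adjustment moved the pipe further from 480.5 Hz — it was already below the reference.

474.5 Hz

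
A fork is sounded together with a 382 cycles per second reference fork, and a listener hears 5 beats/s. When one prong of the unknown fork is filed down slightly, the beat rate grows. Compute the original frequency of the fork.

|f − 382| = 5, so the fork was at either 377 Hz or 387 Hz.
Filing a prong removes mass and raises the fork's frequency; the adjustment raises the fork's frequency.
The beat rate rose, so the adjustment moved the fork further from 382 Hz — it was already above the reference.

387 Hz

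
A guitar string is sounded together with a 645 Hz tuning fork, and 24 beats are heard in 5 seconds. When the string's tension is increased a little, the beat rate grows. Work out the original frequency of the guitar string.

Beat frequency = 24/5 = 4.8 Hz.
|f − 645| = 4.8, so the guitar string was at either 640.2 Hz or 649.8 Hz.
Higher tension means higher frequency; the adjustment raises the guitar string's frequency.
The beat rate rose, so the adjustment moved the guitar string further from 645 Hz — it was already above the reference.

649.8 Hz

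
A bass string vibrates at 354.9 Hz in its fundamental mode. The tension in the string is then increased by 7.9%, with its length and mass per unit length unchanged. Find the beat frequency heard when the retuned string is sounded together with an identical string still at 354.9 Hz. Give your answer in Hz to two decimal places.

For a string, f ∝ √T, so the new frequency is 354.9·√1.079 = 368.6521 Hz.
f_beat = |368.6521 − 354.9| = 13.75 Hz.

13.75 Hz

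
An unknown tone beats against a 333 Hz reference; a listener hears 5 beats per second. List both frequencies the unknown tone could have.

|f − 333| = 5, so f = 333 ± 5.

328 Hz or 338 Hz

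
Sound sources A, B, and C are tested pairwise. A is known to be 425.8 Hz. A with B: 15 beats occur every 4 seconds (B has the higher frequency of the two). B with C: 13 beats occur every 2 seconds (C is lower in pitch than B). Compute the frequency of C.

A–B: Beat frequency = 15/4 = 3.75 Hz.
B is above A, so f_B = 425.8 + 3.75 = 429.55 Hz.
B–C: Beat frequency = 13/2 = 6.5 Hz.
C is below B, so f_C = 429.55 − 6.5 = 423.05 Hz.

423.05 Hz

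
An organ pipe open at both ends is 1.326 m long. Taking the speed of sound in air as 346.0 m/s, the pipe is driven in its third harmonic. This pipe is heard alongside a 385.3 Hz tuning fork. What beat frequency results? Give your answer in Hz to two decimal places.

6.10 Hz

Open pipe: f_n = n·v/(2L) = 3·346.0/(2·1.326) = 391.4027 Hz.
f_beat = |391.4027 − 385.3| = 6.10 Hz.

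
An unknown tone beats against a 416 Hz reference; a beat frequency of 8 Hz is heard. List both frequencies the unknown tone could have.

|f − 416| = 8, so f = 416 ± 8.

408 Hz or 424 Hz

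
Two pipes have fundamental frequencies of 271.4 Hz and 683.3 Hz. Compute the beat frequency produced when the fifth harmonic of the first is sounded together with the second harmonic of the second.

9.6 Hz

Fifth harmonic of the first: 5·271.4 = 1357.0 Hz.
Second harmonic of the second: 2·683.3 = 1366.6 Hz.
f_beat = |1357.0 − 1366.6| = 9.6 Hz.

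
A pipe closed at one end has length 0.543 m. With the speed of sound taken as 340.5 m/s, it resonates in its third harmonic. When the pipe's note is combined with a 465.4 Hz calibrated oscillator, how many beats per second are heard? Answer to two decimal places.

Closed pipe (odd harmonics): f_n = n·v/(4L) = 3·340.5/(4·0.543) = 470.3039 Hz.
f_beat = |470.3039 − 465.4| = 4.90 Hz.

4.90 Hz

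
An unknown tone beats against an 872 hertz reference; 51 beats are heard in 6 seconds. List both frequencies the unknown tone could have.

863.5 Hz or 880.5 Hz

Beat frequency = 51/6 = 8.5 Hz.
|f − 872| = 8.5, so f = 872 ± 8.5.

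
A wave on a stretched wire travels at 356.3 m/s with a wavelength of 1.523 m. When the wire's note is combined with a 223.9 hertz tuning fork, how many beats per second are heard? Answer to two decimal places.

10.05 Hz

Source frequency f = v/λ = 356.3/1.523 = 233.9462 Hz.
f_beat = |233.9462 − 223.9| = 10.05 Hz.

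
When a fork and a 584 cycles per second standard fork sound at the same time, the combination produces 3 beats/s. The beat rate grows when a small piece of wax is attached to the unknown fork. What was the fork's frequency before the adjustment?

|f − 584| = 3, so the fork was at either 581 Hz or 587 Hz.
Loading a fork with wax lowers its frequency; the adjustment lowers the fork's frequency.
The beat rate rose, so the adjustment moved the fork further from 584 Hz — it was already below the reference.

581 Hz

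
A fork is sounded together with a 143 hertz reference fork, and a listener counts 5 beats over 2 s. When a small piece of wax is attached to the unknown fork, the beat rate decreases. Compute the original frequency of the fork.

Beat frequency = 5/2 = 2.5 Hz.
|f − 143| = 2.5, so the fork was at either 140.5 Hz or 145.5 Hz.
Loading a fork with wax lowers its frequency; the adjustment lowers the fork's frequency.
The beat rate fell, so the adjustment moved the fork toward 143 Hz — it must have started above the reference.

145.5 Hz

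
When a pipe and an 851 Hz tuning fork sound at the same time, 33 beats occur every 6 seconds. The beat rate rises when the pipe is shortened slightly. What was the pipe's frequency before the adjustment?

856.5 Hz

Beat frequency = 33/6 = 5.5 Hz.
|f − 851| = 5.5, so the pipe was at either 845.5 Hz or 856.5 Hz.
A shorter pipe has a higher fundamental; the adjustment raises the pipe's frequency.
The beat rate rose, so the adjustment moved the pipe further from 851 Hz — it was already above the reference.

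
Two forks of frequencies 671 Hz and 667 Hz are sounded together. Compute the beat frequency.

4 Hz

Beats arise from superposition of two nearby frequencies; the beat rate is |f₁ − f₂|.
|671 − 667| = 4 Hz.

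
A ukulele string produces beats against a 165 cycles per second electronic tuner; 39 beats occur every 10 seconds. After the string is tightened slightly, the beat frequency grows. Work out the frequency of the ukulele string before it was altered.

Beat frequency = 39/10 = 3.9 Hz.
|f − 165| = 3.9, so the ukulele string was at either 161.1 Hz or 168.9 Hz.
Increasing tension raises a string's frequency; the adjustment raises the ukulele string's frequency.
The beat rate rose, so the adjustment moved the ukulele string further from 165 Hz — it was already above the reference.

168.9 Hz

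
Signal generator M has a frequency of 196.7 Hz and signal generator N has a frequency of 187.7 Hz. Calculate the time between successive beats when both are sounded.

f_beat = |196.7 − 187.7| = 9 Hz.
Beat period T = 1 / f_beat = 1 / 9 s.

0.111 s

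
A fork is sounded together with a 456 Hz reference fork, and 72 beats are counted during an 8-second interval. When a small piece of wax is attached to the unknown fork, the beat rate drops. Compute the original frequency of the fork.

465 Hz

Beat frequency = 72/8 = 9 Hz.
|f − 456| = 9, so the fork was at either 447 Hz or 465 Hz.
Loading a fork with wax lowers its frequency; the adjustment lowers the fork's frequency.
The beat rate fell, so the adjustment moved the fork toward 456 Hz — it must have started above the reference.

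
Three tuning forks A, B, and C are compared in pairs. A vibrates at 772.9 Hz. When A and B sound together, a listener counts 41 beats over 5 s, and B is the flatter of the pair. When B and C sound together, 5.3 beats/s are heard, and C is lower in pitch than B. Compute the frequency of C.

759.4 Hz

A–B: Beat frequency = 41/5 = 8.2 Hz.
B is below A, so f_B = 772.9 − 8.2 = 764.7 Hz.
C is below B, so f_C = 764.7 − 5.3 = 759.4 Hz.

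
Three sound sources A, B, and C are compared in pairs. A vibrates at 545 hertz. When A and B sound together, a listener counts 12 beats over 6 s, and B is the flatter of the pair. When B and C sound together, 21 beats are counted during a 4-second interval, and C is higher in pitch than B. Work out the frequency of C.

A–B: Beat frequency = 12/6 = 2 Hz.
B is below A, so f_B = 545 − 2 = 543 Hz.
B–C: Beat frequency = 21/4 = 5.25 Hz.
C is above B, so f_C = 543 + 5.25 = 548.25 Hz.

548.25 Hz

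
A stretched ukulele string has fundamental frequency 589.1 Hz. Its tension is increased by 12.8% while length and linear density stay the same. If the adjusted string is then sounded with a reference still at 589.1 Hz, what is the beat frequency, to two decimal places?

36.57 Hz

For a string, f ∝ √T, so the new frequency is 589.1·√1.128 = 625.6675 Hz.
f_beat = |625.6675 − 589.1| = 36.57 Hz.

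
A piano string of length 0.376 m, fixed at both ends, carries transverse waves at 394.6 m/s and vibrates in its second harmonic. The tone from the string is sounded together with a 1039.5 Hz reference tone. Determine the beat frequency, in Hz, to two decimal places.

9.97 Hz

For a string fixed at both ends, f_n = n·v/(2L) = 2·394.6/(2·0.376) = 1049.4681 Hz.
f_beat = |1049.4681 − 1039.5| = 9.97 Hz.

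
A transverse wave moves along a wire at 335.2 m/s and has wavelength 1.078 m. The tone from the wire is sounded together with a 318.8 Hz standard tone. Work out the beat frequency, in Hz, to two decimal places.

Source frequency f = v/λ = 335.2/1.078 = 310.9462 Hz.
f_beat = |310.9462 − 318.8| = 7.85 Hz.

7.85 Hz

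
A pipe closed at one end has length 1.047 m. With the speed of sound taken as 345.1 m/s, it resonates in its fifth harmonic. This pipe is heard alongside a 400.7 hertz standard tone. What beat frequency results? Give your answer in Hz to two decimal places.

Closed pipe (odd harmonics): f_n = n·v/(4L) = 5·345.1/(4·1.047) = 412.0105 Hz.
f_beat = |412.0105 − 400.7| = 11.31 Hz.

11.31 Hz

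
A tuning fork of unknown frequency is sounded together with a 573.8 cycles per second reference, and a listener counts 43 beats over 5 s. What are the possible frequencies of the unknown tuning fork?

565.2 Hz or 582.4 Hz

Beat frequency = 43/5 = 8.6 Hz.
|f − 573.8| = 8.6, so f = 573.8 ± 8.6.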